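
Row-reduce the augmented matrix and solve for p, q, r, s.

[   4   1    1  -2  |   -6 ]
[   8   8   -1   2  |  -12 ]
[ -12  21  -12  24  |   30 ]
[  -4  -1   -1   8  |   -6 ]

Forward elimination on [A|b]:
R2 <- R2 - (2)*R1:  [  0   6  -3   6   0 ]
R3 <- R3 - (-3)*R1:  [  0  24  -9  18  12 ]
R4 <- R4 - (-1)*R1:  [   0    0    0    6  -12 ]
R3 <- R3 - (4)*R2:  [  0   0   3  -6  12 ]
Row echelon form:
[ 4  1   1  -2  |   -6 ]
[ 0  6  -3   6  |    0 ]
[ 0  0   3  -6  |   12 ]
[ 0  0   0   6  |  -12 ]
Back-substitution:
s = (-12) / 6 = -2
r = (12 - (-6)*(-2)) / 3 = 0
q = (0 - (-3)*(0) - (6)*(-2)) / 6 = 2
p = (-6 - (1)*(2) - (1)*(0) - (-2)*(-2)) / 4 = -3

(-3, 2, 0, -2)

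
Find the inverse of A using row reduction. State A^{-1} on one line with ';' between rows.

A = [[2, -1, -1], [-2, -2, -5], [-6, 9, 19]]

Gauss-Jordan on [A | I]:
R1 <- (1/2)*R1:  [    1  -1/2  -1/2  |   1/2     0     0 ]
R2 <- R2 - (-2)*R1:  [  0  -3  -6  |   1   1   0 ]
R3 <- R3 - (-6)*R1:  [  0   6  16  |   3   0   1 ]
R2 <- (1/-3)*R2:  [    0     1     2  |  -1/3  -1/3     0 ]
R1 <- R1 - (-1/2)*R2:  [    1     0   1/2  |   1/3  -1/6     0 ]
R3 <- R3 - (6)*R2:  [ 0  0  4  |  5  2  1 ]
R3 <- (1/4)*R3:  [   0    0    1  |  5/4  1/2  1/4 ]
R1 <- R1 - (1/2)*R3:  [     1      0      0  |  -7/24  -5/12   -1/8 ]
R2 <- R2 - (2)*R3:  [     0      1      0  |  -17/6   -4/3   -1/2 ]
Right block of [I | A^{-1}] is the inverse:
[ -7/24  -5/12  -1/8 ]
[ -17/6   -4/3  -1/2 ]
[   5/4    1/2   1/4 ]

inverse = [-7/24 -5/12 -1/8; -17/6 -4/3 -1/2; 5/4 1/2 1/4]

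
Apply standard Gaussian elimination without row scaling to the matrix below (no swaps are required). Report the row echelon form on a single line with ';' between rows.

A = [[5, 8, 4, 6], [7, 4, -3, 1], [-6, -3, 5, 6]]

REF = [5 8 4 6; 0 -36/5 -43/5 -37/5; 0 0 23/12 77/12]

Forward elimination:
R2 <- R2 - (7/5)*R1:  [     0  -36/5  -43/5  -37/5 ]
R3 <- R3 - (-6/5)*R1:  [    0  33/5  49/5  66/5 ]
R3 <- R3 - (-11/12)*R2:  [     0      0  23/12  77/12 ]
Row echelon form:
[ 5      8      4      6 ]
[ 0  -36/5  -43/5  -37/5 ]
[ 0      0  23/12  77/12 ]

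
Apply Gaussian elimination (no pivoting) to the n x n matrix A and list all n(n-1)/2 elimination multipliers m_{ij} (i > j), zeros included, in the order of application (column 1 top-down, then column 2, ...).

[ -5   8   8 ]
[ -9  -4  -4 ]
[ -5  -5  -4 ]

multipliers: 9/5, 1, 65/92

Forward elimination:
R2 <- R2 - (9/5)*R1:  [     0  -92/5  -92/5 ]
R3 <- R3 - (1)*R1:  [   0  -13  -12 ]
R3 <- R3 - (65/92)*R2:  [ 0  0  1 ]
Multipliers (in order of application): m_{21} = 9/5, m_{31} = 1, m_{32} = 65/92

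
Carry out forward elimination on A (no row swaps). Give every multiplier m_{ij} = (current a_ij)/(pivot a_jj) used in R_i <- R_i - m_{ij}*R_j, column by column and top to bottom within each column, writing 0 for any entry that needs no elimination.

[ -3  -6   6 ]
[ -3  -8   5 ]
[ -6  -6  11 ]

multipliers: 1, 2, -3

Forward elimination:
R2 <- R2 - (1)*R1:  [  0  -2  -1 ]
R3 <- R3 - (2)*R1:  [  0   6  -1 ]
R3 <- R3 - (-3)*R2:  [  0   0  -4 ]
Multipliers (in order of application): m_{21} = 1, m_{31} = 2, m_{32} = -3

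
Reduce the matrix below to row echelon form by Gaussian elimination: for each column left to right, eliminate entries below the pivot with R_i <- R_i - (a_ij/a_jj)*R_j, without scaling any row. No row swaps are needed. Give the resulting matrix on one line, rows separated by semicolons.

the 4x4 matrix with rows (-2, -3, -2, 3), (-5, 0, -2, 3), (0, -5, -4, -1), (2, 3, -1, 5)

REF = [-2 -3 -2 3; 0 15/2 3 -9/2; 0 0 -2 -4; 0 0 0 14]

Forward elimination:
R2 <- R2 - (5/2)*R1:  [    0  15/2     3  -9/2 ]
R4 <- R4 - (-1)*R1:  [  0   0  -3   8 ]
R3 <- R3 - (-2/3)*R2:  [  0   0  -2  -4 ]
R4 <- R4 - (3/2)*R3:  [  0   0   0  14 ]
Row echelon form:
[ -2    -3  -2     3 ]
[  0  15/2   3  -9/2 ]
[  0     0  -2    -4 ]
[  0     0   0    14 ]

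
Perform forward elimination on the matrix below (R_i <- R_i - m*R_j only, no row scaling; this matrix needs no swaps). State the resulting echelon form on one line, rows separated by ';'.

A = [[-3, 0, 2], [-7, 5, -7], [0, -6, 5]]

Forward elimination:
R2 <- R2 - (7/3)*R1:  [     0      5  -35/3 ]
R3 <- R3 - (-6/5)*R2:  [  0   0  -9 ]
Row echelon form:
[ -3  0      2 ]
[  0  5  -35/3 ]
[  0  0     -9 ]

REF = [-3 0 2; 0 5 -35/3; 0 0 -9]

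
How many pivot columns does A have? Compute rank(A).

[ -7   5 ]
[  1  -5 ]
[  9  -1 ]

Row reduction:
R2 <- R2 - (-1/7)*R1:  [     0  -30/7 ]
R3 <- R3 - (-9/7)*R1:  [    0  38/7 ]
R3 <- R3 - (-19/15)*R2:  [ 0  0 ]
Row echelon form:
[ -7      5 ]
[  0  -30/7 ]
[  0      0 ]
Nonzero rows / pivot columns: 2

rank(A) = 2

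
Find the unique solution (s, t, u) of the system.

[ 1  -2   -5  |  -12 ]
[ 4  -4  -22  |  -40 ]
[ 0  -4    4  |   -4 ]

(4, 3, 2)

Forward elimination on [A|b]:
R2 <- R2 - (4)*R1:  [  0   4  -2   8 ]
R3 <- R3 - (-1)*R2:  [ 0  0  2  4 ]
Row echelon form:
[ 1  -2  -5  |  -12 ]
[ 0   4  -2  |    8 ]
[ 0   0   2  |    4 ]
Back-substitution:
u = (4) / 2 = 2
t = (8 - (-2)*(2)) / 4 = 3
s = (-12 - (-2)*(3) - (-5)*(2)) / 1 = 4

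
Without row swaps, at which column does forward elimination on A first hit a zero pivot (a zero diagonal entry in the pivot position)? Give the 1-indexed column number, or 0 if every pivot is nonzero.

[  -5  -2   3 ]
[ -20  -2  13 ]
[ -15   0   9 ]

first zero-pivot column = 0

Naive forward elimination:
R2 <- R2 - (4)*R1:  [ 0  6  1 ]
R3 <- R3 - (3)*R1:  [ 0  6  0 ]
R3 <- R3 - (1)*R2:  [  0   0  -1 ]
All pivots nonzero; naive elimination completes without hitting a zero pivot.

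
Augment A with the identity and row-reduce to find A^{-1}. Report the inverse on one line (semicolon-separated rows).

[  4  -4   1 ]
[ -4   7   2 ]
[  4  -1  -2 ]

Gauss-Jordan on [A | I]:
R1 <- (1/4)*R1:  [   1   -1  1/4  |  1/4    0    0 ]
R2 <- R2 - (-4)*R1:  [ 0  3  3  |  1  1  0 ]
R3 <- R3 - (4)*R1:  [  0   3  -3  |  -1   0   1 ]
R2 <- (1/3)*R2:  [   0    1    1  |  1/3  1/3    0 ]
R1 <- R1 - (-1)*R2:  [    1     0   5/4  |  7/12   1/3     0 ]
R3 <- R3 - (3)*R2:  [  0   0  -6  |  -2  -1   1 ]
R3 <- (1/-6)*R3:  [    0     0     1  |   1/3   1/6  -1/6 ]
R1 <- R1 - (5/4)*R3:  [    1     0     0  |   1/6   1/8  5/24 ]
R2 <- R2 - (1)*R3:  [   0    1    0  |    0  1/6  1/6 ]
Right block of [I | A^{-1}] is the inverse:
[ 1/6  1/8  5/24 ]
[   0  1/6   1/6 ]
[ 1/3  1/6  -1/6 ]

inverse = [1/6 1/8 5/24; 0 1/6 1/6; 1/3 1/6 -1/6]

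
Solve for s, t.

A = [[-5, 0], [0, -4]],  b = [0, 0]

Forward elimination on [A|b]:
Row echelon form:
[ -5   0  |  0 ]
[  0  -4  |  0 ]
Back-substitution:
t = (0) / -4 = 0
s = (0) / -5 = 0

(0, 0)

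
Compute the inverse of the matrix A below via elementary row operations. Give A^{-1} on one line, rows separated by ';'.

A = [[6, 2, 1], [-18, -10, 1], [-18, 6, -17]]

Gauss-Jordan on [A | I]:
R1 <- (1/6)*R1:  [   1  1/3  1/6  |  1/6    0    0 ]
R2 <- R2 - (-18)*R1:  [  0  -4   4  |   3   1   0 ]
R3 <- R3 - (-18)*R1:  [   0   12  -14  |    3    0    1 ]
R2 <- (1/-4)*R2:  [    0     1    -1  |  -3/4  -1/4     0 ]
R1 <- R1 - (1/3)*R2:  [    1     0   1/2  |  5/12  1/12     0 ]
R3 <- R3 - (12)*R2:  [  0   0  -2  |  12   3   1 ]
R3 <- (1/-2)*R3:  [    0     0     1  |    -6  -3/2  -1/2 ]
R1 <- R1 - (1/2)*R3:  [     1      0      0  |  41/12    5/6    1/4 ]
R2 <- R2 - (-1)*R3:  [     0      1      0  |  -27/4   -7/4   -1/2 ]
Right block of [I | A^{-1}] is the inverse:
[ 41/12   5/6   1/4 ]
[ -27/4  -7/4  -1/2 ]
[    -6  -3/2  -1/2 ]

inverse = [41/12 5/6 1/4; -27/4 -7/4 -1/2; -6 -3/2 -1/2]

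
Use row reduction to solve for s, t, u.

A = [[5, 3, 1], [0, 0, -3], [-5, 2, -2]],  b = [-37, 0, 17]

Forward elimination on [A|b]:
R3 <- R3 - (-1)*R1:  [   0    5   -1  -20 ]
R2 <-> R3   (pivot in column 2 was zero)
[ 5  3   1  -37 ]
[ 0  5  -1  -20 ]
[ 0  0  -3    0 ]
Row echelon form:
[ 5  3   1  |  -37 ]
[ 0  5  -1  |  -20 ]
[ 0  0  -3  |    0 ]
Back-substitution:
u = (0) / -3 = 0
t = (-20 - (-1)*(0)) / 5 = -4
s = (-37 - (3)*(-4) - (1)*(0)) / 5 = -5

(-5, -4, 0)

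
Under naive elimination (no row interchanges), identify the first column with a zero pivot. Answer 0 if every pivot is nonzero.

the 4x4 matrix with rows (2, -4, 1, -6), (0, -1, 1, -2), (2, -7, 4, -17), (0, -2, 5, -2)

first zero-pivot column = 3

Naive forward elimination:
R3 <- R3 - (1)*R1:  [   0   -3    3  -11 ]
R3 <- R3 - (3)*R2:  [  0   0   0  -5 ]
R4 <- R4 - (2)*R2:  [ 0  0  3  2 ]
Matrix at this point:
[ 2  -4  1  -6 ]
[ 0  -1  1  -2 ]
[ 0   0  0  -5 ]
[ 0   0  3   2 ]
Pivot entry (3,3) is zero but row 4 has 3 in column 3 -> naive elimination stops; a row interchange (e.g. R3 <-> R4) would be required here.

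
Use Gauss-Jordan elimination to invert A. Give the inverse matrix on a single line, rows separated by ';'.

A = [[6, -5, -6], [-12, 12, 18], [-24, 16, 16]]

inverse = [-2 -1/3 -3/8; -5 -1 -3/4; 2 1/2 1/4]

Gauss-Jordan on [A | I]:
R1 <- (1/6)*R1:  [    1  -5/6    -1  |   1/6     0     0 ]
R2 <- R2 - (-12)*R1:  [ 0  2  6  |  2  1  0 ]
R3 <- R3 - (-24)*R1:  [  0  -4  -8  |   4   0   1 ]
R2 <- (1/2)*R2:  [   0    1    3  |    1  1/2    0 ]
R1 <- R1 - (-5/6)*R2:  [    1     0   3/2  |     1  5/12     0 ]
R3 <- R3 - (-4)*R2:  [ 0  0  4  |  8  2  1 ]
R3 <- (1/4)*R3:  [   0    0    1  |    2  1/2  1/4 ]
R1 <- R1 - (3/2)*R3:  [    1     0     0  |    -2  -1/3  -3/8 ]
R2 <- R2 - (3)*R3:  [    0     1     0  |    -5    -1  -3/4 ]
Right block of [I | A^{-1}] is the inverse:
[ -2  -1/3  -3/8 ]
[ -5    -1  -3/4 ]
[  2   1/2   1/4 ]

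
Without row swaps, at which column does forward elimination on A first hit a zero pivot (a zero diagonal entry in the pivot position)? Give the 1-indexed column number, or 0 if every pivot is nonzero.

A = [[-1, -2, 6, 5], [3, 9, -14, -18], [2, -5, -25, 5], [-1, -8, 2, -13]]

Naive forward elimination:
R2 <- R2 - (-3)*R1:  [  0   3   4  -3 ]
R3 <- R3 - (-2)*R1:  [   0   -9  -13   15 ]
R4 <- R4 - (1)*R1:  [   0   -6   -4  -18 ]
R3 <- R3 - (-3)*R2:  [  0   0  -1   6 ]
R4 <- R4 - (-2)*R2:  [   0    0    4  -24 ]
R4 <- R4 - (-4)*R3:  [ 0  0  0  0 ]
Matrix at this point:
[ -1  -2   6   5 ]
[  0   3   4  -3 ]
[  0   0  -1   6 ]
[  0   0   0   0 ]
Pivot entry (4,4) in the last row is zero and there are no rows below to swap with -> zero pivot in column 4 (A is singular).

first zero-pivot column = 4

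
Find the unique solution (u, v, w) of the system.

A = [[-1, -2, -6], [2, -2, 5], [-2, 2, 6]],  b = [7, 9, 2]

Forward elimination on [A|b]:
R2 <- R2 - (-2)*R1:  [  0  -6  -7  23 ]
R3 <- R3 - (2)*R1:  [   0    6   18  -12 ]
R3 <- R3 - (-1)*R2:  [  0   0  11  11 ]
Row echelon form:
[ -1  -2  -6  |   7 ]
[  0  -6  -7  |  23 ]
[  0   0  11  |  11 ]
Back-substitution:
w = (11) / 11 = 1
v = (23 - (-7)*(1)) / -6 = -5
u = (7 - (-2)*(-5) - (-6)*(1)) / -1 = -3

(-3, -5, 1)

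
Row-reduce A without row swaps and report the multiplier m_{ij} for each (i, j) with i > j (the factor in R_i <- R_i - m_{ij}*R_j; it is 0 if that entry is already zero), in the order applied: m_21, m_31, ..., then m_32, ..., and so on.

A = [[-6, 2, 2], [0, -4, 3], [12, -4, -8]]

Forward elimination:
R2: entry in column 1 is already 0 -> m_{21} = 0 (no row operation needed)
R3 <- R3 - (-2)*R1:  [  0   0  -4 ]
R3: entry in column 2 is already 0 -> m_{32} = 0 (no row operation needed)
Multipliers (in order of application): m_{21} = 0, m_{31} = -2, m_{32} = 0

multipliers: 0, -2, 0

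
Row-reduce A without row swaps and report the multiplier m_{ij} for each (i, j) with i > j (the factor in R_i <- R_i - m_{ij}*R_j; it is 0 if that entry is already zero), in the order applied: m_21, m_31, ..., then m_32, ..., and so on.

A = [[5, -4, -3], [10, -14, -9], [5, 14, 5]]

Forward elimination:
R2 <- R2 - (2)*R1:  [  0  -6  -3 ]
R3 <- R3 - (1)*R1:  [  0  18   8 ]
R3 <- R3 - (-3)*R2:  [  0   0  -1 ]
Multipliers (in order of application): m_{21} = 2, m_{31} = 1, m_{32} = -3

multipliers: 2, 1, -3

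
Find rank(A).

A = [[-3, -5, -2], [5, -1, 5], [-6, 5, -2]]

rank(A) = 3

Row reduction:
R2 <- R2 - (-5/3)*R1:  [     0  -28/3    5/3 ]
R3 <- R3 - (2)*R1:  [  0  15   2 ]
R3 <- R3 - (-45/28)*R2:  [      0       0  131/28 ]
Row echelon form:
[ -3     -5      -2 ]
[  0  -28/3     5/3 ]
[  0      0  131/28 ]
Nonzero rows / pivot columns: 3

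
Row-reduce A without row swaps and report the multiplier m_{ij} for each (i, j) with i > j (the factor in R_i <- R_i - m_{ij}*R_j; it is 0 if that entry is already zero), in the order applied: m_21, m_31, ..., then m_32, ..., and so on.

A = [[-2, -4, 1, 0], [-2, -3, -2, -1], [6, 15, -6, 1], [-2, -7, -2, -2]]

multipliers: 1, -3, 1, 3, -3, -2

Forward elimination:
R2 <- R2 - (1)*R1:  [  0   1  -3  -1 ]
R3 <- R3 - (-3)*R1:  [  0   3  -3   1 ]
R4 <- R4 - (1)*R1:  [  0  -3  -3  -2 ]
R3 <- R3 - (3)*R2:  [ 0  0  6  4 ]
R4 <- R4 - (-3)*R2:  [   0    0  -12   -5 ]
R4 <- R4 - (-2)*R3:  [ 0  0  0  3 ]
Multipliers (in order of application): m_{21} = 1, m_{31} = -3, m_{41} = 1, m_{32} = 3, m_{42} = -3, m_{43} = -2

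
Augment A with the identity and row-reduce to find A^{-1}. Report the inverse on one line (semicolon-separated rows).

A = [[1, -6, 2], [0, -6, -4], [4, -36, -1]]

inverse = [-23 -13 6; -8/3 -3/2 2/3; 4 2 -1]

Gauss-Jordan on [A | I]:
R3 <- R3 - (4)*R1:  [   0  -12   -9  |   -4    0    1 ]
R2 <- (1/-6)*R2:  [    0     1   2/3  |     0  -1/6     0 ]
R1 <- R1 - (-6)*R2:  [  1   0   6  |   1  -1   0 ]
R3 <- R3 - (-12)*R2:  [  0   0  -1  |  -4  -2   1 ]
R3 <- (1/-1)*R3:  [  0   0   1  |   4   2  -1 ]
R1 <- R1 - (6)*R3:  [   1    0    0  |  -23  -13    6 ]
R2 <- R2 - (2/3)*R3:  [    0     1     0  |  -8/3  -3/2   2/3 ]
Right block of [I | A^{-1}] is the inverse:
[  -23   -13    6 ]
[ -8/3  -3/2  2/3 ]
[    4     2   -1 ]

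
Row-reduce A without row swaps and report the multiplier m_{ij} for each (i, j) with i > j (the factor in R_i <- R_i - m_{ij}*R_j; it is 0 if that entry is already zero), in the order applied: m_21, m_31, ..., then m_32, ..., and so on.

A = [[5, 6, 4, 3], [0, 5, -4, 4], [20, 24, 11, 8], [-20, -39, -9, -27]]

multipliers: 0, 4, -4, 0, -3, 1

Forward elimination:
R2: entry in column 1 is already 0 -> m_{21} = 0 (no row operation needed)
R3 <- R3 - (4)*R1:  [  0   0  -5  -4 ]
R4 <- R4 - (-4)*R1:  [   0  -15    7  -15 ]
R3: entry in column 2 is already 0 -> m_{32} = 0 (no row operation needed)
R4 <- R4 - (-3)*R2:  [  0   0  -5  -3 ]
R4 <- R4 - (1)*R3:  [ 0  0  0  1 ]
Multipliers (in order of application): m_{21} = 0, m_{31} = 4, m_{41} = -4, m_{32} = 0, m_{42} = -3, m_{43} = 1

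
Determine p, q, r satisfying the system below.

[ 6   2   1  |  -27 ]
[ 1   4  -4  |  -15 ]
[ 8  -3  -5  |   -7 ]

Forward elimination on [A|b]:
R2 <- R2 - (1/6)*R1:  [     0   11/3  -25/6  -21/2 ]
R3 <- R3 - (4/3)*R1:  [     0  -17/3  -19/3     29 ]
R3 <- R3 - (-17/11)*R2:  [       0        0  -281/22   281/22 ]
Row echelon form:
[ 6     2        1  |     -27 ]
[ 0  11/3    -25/6  |   -21/2 ]
[ 0     0  -281/22  |  281/22 ]
Back-substitution:
r = (281/22) / (-281/22) = -1
q = (-21/2 - (-25/6)*(-1)) / (11/3) = -4
p = (-27 - (2)*(-4) - (1)*(-1)) / 6 = -3

(-3, -4, -1)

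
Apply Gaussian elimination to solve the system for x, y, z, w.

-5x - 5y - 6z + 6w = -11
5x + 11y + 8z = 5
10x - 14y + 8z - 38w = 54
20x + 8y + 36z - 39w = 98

Forward elimination on [A|b]:
R2 <- R2 - (-1)*R1:  [  0   6   2   6  -6 ]
R3 <- R3 - (-2)*R1:  [   0  -24   -4  -26   32 ]
R4 <- R4 - (-4)*R1:  [   0  -12   12  -15   54 ]
R3 <- R3 - (-4)*R2:  [  0   0   4  -2   8 ]
R4 <- R4 - (-2)*R2:  [  0   0  16  -3  42 ]
R4 <- R4 - (4)*R3:  [  0   0   0   5  10 ]
Row echelon form:
[ -5  -5  -6   6  |  -11 ]
[  0   6   2   6  |   -6 ]
[  0   0   4  -2  |    8 ]
[  0   0   0   5  |   10 ]
Back-substitution:
w = (10) / 5 = 2
z = (8 - (-2)*(2)) / 4 = 3
y = (-6 - (2)*(3) - (6)*(2)) / 6 = -4
x = (-11 - (-5)*(-4) - (-6)*(3) - (6)*(2)) / -5 = 5

(5, -4, 3, 2)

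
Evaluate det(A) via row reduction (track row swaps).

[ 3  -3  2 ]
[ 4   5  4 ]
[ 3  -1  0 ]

det(A) = -62

Forward elimination:
R2 <- R2 - (4/3)*R1:  [   0    9  4/3 ]
R3 <- R3 - (1)*R1:  [  0   2  -2 ]
R3 <- R3 - (2/9)*R2:  [      0       0  -62/27 ]
Upper-triangular form:
[ 3  -3       2 ]
[ 0   9     4/3 ]
[ 0   0  -62/27 ]
det(A) = (-1)^0 * (3) * (9) * (-62/27) = -62  (0 row swaps -> sign +1)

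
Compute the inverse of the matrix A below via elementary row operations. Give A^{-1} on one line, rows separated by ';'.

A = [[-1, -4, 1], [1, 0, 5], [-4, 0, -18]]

inverse = [0 -9 -5/2; -1/4 11/4 3/4; 0 2 1/2]

Gauss-Jordan on [A | I]:
R1 <- (1/-1)*R1:  [  1   4  -1  |  -1   0   0 ]
R2 <- R2 - (1)*R1:  [  0  -4   6  |   1   1   0 ]
R3 <- R3 - (-4)*R1:  [   0   16  -22  |   -4    0    1 ]
R2 <- (1/-4)*R2:  [    0     1  -3/2  |  -1/4  -1/4     0 ]
R1 <- R1 - (4)*R2:  [ 1  0  5  |  0  1  0 ]
R3 <- R3 - (16)*R2:  [ 0  0  2  |  0  4  1 ]
R3 <- (1/2)*R3:  [   0    0    1  |    0    2  1/2 ]
R1 <- R1 - (5)*R3:  [    1     0     0  |     0    -9  -5/2 ]
R2 <- R2 - (-3/2)*R3:  [    0     1     0  |  -1/4  11/4   3/4 ]
Right block of [I | A^{-1}] is the inverse:
[    0    -9  -5/2 ]
[ -1/4  11/4   3/4 ]
[    0     2   1/2 ]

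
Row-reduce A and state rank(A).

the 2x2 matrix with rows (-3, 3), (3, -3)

rank(A) = 1

Row reduction:
R2 <- R2 - (-1)*R1:  [ 0  0 ]
Row echelon form:
[ -3  3 ]
[  0  0 ]
Nonzero rows / pivot columns: 1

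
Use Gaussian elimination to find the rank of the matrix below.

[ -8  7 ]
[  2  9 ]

Row reduction:
R2 <- R2 - (-1/4)*R1:  [    0  43/4 ]
Row echelon form:
[ -8     7 ]
[  0  43/4 ]
Nonzero rows / pivot columns: 2

rank(A) = 2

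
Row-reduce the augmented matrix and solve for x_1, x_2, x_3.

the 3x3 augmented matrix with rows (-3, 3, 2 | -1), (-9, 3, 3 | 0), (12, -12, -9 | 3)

Forward elimination on [A|b]:
R2 <- R2 - (3)*R1:  [  0  -6  -3   3 ]
R3 <- R3 - (-4)*R1:  [  0   0  -1  -1 ]
Row echelon form:
[ -3   3   2  |  -1 ]
[  0  -6  -3  |   3 ]
[  0   0  -1  |  -1 ]
Back-substitution:
x_3 = (-1) / -1 = 1
x_2 = (3 - (-3)*(1)) / -6 = -1
x_1 = (-1 - (3)*(-1) - (2)*(1)) / -3 = 0

(0, -1, 1)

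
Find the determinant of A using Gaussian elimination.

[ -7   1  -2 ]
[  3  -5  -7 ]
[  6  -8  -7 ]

Forward elimination:
R2 <- R2 - (-3/7)*R1:  [     0  -32/7  -55/7 ]
R3 <- R3 - (-6/7)*R1:  [     0  -50/7  -61/7 ]
R3 <- R3 - (25/16)*R2:  [     0      0  57/16 ]
Upper-triangular form:
[ -7      1     -2 ]
[  0  -32/7  -55/7 ]
[  0      0  57/16 ]
det(A) = (-1)^0 * (-7) * (-32/7) * (57/16) = 114  (0 row swaps -> sign +1)

det(A) = 114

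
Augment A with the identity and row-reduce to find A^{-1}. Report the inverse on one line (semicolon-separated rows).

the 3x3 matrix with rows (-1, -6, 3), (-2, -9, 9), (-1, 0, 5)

Gauss-Jordan on [A | I]:
R1 <- (1/-1)*R1:  [  1   6  -3  |  -1   0   0 ]
R2 <- R2 - (-2)*R1:  [  0   3   3  |  -2   1   0 ]
R3 <- R3 - (-1)*R1:  [  0   6   2  |  -1   0   1 ]
R2 <- (1/3)*R2:  [    0     1     1  |  -2/3   1/3     0 ]
R1 <- R1 - (6)*R2:  [  1   0  -9  |   3  -2   0 ]
R3 <- R3 - (6)*R2:  [  0   0  -4  |   3  -2   1 ]
R3 <- (1/-4)*R3:  [    0     0     1  |  -3/4   1/2  -1/4 ]
R1 <- R1 - (-9)*R3:  [     1      0      0  |  -15/4    5/2   -9/4 ]
R2 <- R2 - (1)*R3:  [    0     1     0  |  1/12  -1/6   1/4 ]
Right block of [I | A^{-1}] is the inverse:
[ -15/4   5/2  -9/4 ]
[  1/12  -1/6   1/4 ]
[  -3/4   1/2  -1/4 ]

inverse = [-15/4 5/2 -9/4; 1/12 -1/6 1/4; -3/4 1/2 -1/4]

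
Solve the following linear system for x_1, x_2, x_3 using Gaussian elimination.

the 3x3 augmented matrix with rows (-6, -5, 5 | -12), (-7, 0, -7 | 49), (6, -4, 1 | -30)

Forward elimination on [A|b]:
R2 <- R2 - (7/6)*R1:  [     0   35/6  -77/6     63 ]
R3 <- R3 - (-1)*R1:  [   0   -9    6  -42 ]
R3 <- R3 - (-54/35)*R2:  [     0      0  -69/5  276/5 ]
Row echelon form:
[ -6    -5      5  |    -12 ]
[  0  35/6  -77/6  |     63 ]
[  0     0  -69/5  |  276/5 ]
Back-substitution:
x_3 = (276/5) / (-69/5) = -4
x_2 = (63 - (-77/6)*(-4)) / (35/6) = 2
x_1 = (-12 - (-5)*(2) - (5)*(-4)) / -6 = -3

(-3, 2, -4)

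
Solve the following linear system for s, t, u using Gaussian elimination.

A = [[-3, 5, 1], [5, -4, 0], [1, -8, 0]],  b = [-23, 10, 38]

Forward elimination on [A|b]:
R2 <- R2 - (-5/3)*R1:  [     0   13/3    5/3  -85/3 ]
R3 <- R3 - (-1/3)*R1:  [     0  -19/3    1/3   91/3 ]
R3 <- R3 - (-19/13)*R2:  [       0        0    36/13  -144/13 ]
Row echelon form:
[ -3     5      1  |      -23 ]
[  0  13/3    5/3  |    -85/3 ]
[  0     0  36/13  |  -144/13 ]
Back-substitution:
u = (-144/13) / (36/13) = -4
t = (-85/3 - (5/3)*(-4)) / (13/3) = -5
s = (-23 - (5)*(-5) - (1)*(-4)) / -3 = -2

(-2, -5, -4)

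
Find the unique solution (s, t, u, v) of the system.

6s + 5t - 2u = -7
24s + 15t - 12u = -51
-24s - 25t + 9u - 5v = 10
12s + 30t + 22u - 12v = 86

(-3, 3, 2, 1)

Forward elimination on [A|b]:
R2 <- R2 - (4)*R1:  [   0   -5   -4    0  -23 ]
R3 <- R3 - (-4)*R1:  [   0   -5    1   -5  -18 ]
R4 <- R4 - (2)*R1:  [   0   20   26  -12  100 ]
R3 <- R3 - (1)*R2:  [  0   0   5  -5   5 ]
R4 <- R4 - (-4)*R2:  [   0    0   10  -12    8 ]
R4 <- R4 - (2)*R3:  [  0   0   0  -2  -2 ]
Row echelon form:
[ 6   5  -2   0  |   -7 ]
[ 0  -5  -4   0  |  -23 ]
[ 0   0   5  -5  |    5 ]
[ 0   0   0  -2  |   -2 ]
Back-substitution:
v = (-2) / -2 = 1
u = (5 - (-5)*(1)) / 5 = 2
t = (-23 - (-4)*(2)) / -5 = 3
s = (-7 - (5)*(3) - (-2)*(2)) / 6 = -3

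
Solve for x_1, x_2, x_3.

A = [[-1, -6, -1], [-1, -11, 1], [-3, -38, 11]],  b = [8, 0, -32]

Forward elimination on [A|b]:
R2 <- R2 - (1)*R1:  [  0  -5   2  -8 ]
R3 <- R3 - (3)*R1:  [   0  -20   14  -56 ]
R3 <- R3 - (4)*R2:  [   0    0    6  -24 ]
Row echelon form:
[ -1  -6  -1  |    8 ]
[  0  -5   2  |   -8 ]
[  0   0   6  |  -24 ]
Back-substitution:
x_3 = (-24) / 6 = -4
x_2 = (-8 - (2)*(-4)) / -5 = 0
x_1 = (8 - (-6)*(0) - (-1)*(-4)) / -1 = -4

(-4, 0, -4)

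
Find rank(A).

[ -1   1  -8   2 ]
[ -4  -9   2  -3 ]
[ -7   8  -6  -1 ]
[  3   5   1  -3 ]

rank(A) = 4

Row reduction:
R2 <- R2 - (4)*R1:  [   0  -13   34  -11 ]
R3 <- R3 - (7)*R1:  [   0    1   50  -15 ]
R4 <- R4 - (-3)*R1:  [   0    8  -23    3 ]
R3 <- R3 - (-1/13)*R2:  [       0        0   684/13  -206/13 ]
R4 <- R4 - (-8/13)*R2:  [      0       0  -27/13  -49/13 ]
R4 <- R4 - (-3/76)*R3:  [       0        0        0  -167/38 ]
Row echelon form:
[ -1    1      -8        2 ]
[  0  -13      34      -11 ]
[  0    0  684/13  -206/13 ]
[  0    0       0  -167/38 ]
Nonzero rows / pivot columns: 4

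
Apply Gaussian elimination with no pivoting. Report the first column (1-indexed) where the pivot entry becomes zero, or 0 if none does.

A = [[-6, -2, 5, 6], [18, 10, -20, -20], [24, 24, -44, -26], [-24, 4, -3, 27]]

first zero-pivot column = 0

Naive forward elimination:
R2 <- R2 - (-3)*R1:  [  0   4  -5  -2 ]
R3 <- R3 - (-4)*R1:  [   0   16  -24   -2 ]
R4 <- R4 - (4)*R1:  [   0   12  -23    3 ]
R3 <- R3 - (4)*R2:  [  0   0  -4   6 ]
R4 <- R4 - (3)*R2:  [  0   0  -8   9 ]
R4 <- R4 - (2)*R3:  [  0   0   0  -3 ]
All pivots nonzero; naive elimination completes without hitting a zero pivot.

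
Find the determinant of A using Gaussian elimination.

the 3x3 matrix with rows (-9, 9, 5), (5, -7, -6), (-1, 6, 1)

det(A) = -137

Forward elimination:
R2 <- R2 - (-5/9)*R1:  [     0     -2  -29/9 ]
R3 <- R3 - (1/9)*R1:  [   0    5  4/9 ]
R3 <- R3 - (-5/2)*R2:  [       0        0  -137/18 ]
Upper-triangular form:
[ -9   9        5 ]
[  0  -2    -29/9 ]
[  0   0  -137/18 ]
det(A) = (-1)^0 * (-9) * (-2) * (-137/18) = -137  (0 row swaps -> sign +1)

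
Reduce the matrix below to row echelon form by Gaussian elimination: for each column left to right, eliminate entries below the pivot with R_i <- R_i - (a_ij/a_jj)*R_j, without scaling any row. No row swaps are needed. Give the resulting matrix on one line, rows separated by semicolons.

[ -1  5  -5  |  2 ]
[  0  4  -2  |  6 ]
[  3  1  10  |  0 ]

Forward elimination:
R3 <- R3 - (-3)*R1:  [  0  16  -5   6 ]
R3 <- R3 - (4)*R2:  [   0    0    3  -18 ]
Row echelon form:
[ -1  5  -5  |    2 ]
[  0  4  -2  |    6 ]
[  0  0   3  |  -18 ]

REF = [-1 5 -5 2; 0 4 -2 6; 0 0 3 -18]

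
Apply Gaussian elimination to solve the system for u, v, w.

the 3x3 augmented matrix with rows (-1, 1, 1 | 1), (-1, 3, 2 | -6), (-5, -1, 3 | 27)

Forward elimination on [A|b]:
R2 <- R2 - (1)*R1:  [  0   2   1  -7 ]
R3 <- R3 - (5)*R1:  [  0  -6  -2  22 ]
R3 <- R3 - (-3)*R2:  [ 0  0  1  1 ]
Row echelon form:
[ -1  1  1  |   1 ]
[  0  2  1  |  -7 ]
[  0  0  1  |   1 ]
Back-substitution:
w = (1) / 1 = 1
v = (-7 - (1)*(1)) / 2 = -4
u = (1 - (1)*(-4) - (1)*(1)) / -1 = -4

(-4, -4, 1)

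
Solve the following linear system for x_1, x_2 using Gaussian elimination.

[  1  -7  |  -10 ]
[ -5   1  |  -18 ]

(4, 2)

Forward elimination on [A|b]:
R2 <- R2 - (-5)*R1:  [   0  -34  -68 ]
Row echelon form:
[ 1   -7  |  -10 ]
[ 0  -34  |  -68 ]
Back-substitution:
x_2 = (-68) / -34 = 2
x_1 = (-10 - (-7)*(2)) / 1 = 4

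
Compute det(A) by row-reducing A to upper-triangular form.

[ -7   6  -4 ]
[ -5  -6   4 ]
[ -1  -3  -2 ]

det(A) = -288

Forward elimination:
R2 <- R2 - (5/7)*R1:  [     0  -72/7   48/7 ]
R3 <- R3 - (1/7)*R1:  [     0  -27/7  -10/7 ]
R3 <- R3 - (3/8)*R2:  [  0   0  -4 ]
Upper-triangular form:
[ -7      6    -4 ]
[  0  -72/7  48/7 ]
[  0      0    -4 ]
det(A) = (-1)^0 * (-7) * (-72/7) * (-4) = -288  (0 row swaps -> sign +1)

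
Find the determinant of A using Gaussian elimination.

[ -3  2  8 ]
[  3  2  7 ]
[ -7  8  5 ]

det(A) = 314

Forward elimination:
R2 <- R2 - (-1)*R1:  [  0   4  15 ]
R3 <- R3 - (7/3)*R1:  [     0   10/3  -41/3 ]
R3 <- R3 - (5/6)*R2:  [      0       0  -157/6 ]
Upper-triangular form:
[ -3  2       8 ]
[  0  4      15 ]
[  0  0  -157/6 ]
det(A) = (-1)^0 * (-3) * (4) * (-157/6) = 314  (0 row swaps -> sign +1)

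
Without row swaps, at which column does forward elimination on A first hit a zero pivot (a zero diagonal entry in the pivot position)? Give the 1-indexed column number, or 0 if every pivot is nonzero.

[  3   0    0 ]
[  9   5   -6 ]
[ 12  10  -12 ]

Naive forward elimination:
R2 <- R2 - (3)*R1:  [  0   5  -6 ]
R3 <- R3 - (4)*R1:  [   0   10  -12 ]
R3 <- R3 - (2)*R2:  [ 0  0  0 ]
Matrix at this point:
[ 3  0   0 ]
[ 0  5  -6 ]
[ 0  0   0 ]
Pivot entry (3,3) in the last row is zero and there are no rows below to swap with -> zero pivot in column 3 (A is singular).

first zero-pivot column = 3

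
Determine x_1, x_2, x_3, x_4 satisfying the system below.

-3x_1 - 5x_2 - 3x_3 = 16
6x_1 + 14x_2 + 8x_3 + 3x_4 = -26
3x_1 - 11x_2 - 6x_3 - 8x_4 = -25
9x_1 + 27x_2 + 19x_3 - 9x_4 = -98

(-3, -2, 1, 4)

Forward elimination on [A|b]:
R2 <- R2 - (-2)*R1:  [ 0  4  2  3  6 ]
R3 <- R3 - (-1)*R1:  [   0  -16   -9   -8   -9 ]
R4 <- R4 - (-3)*R1:  [   0   12   10   -9  -50 ]
R3 <- R3 - (-4)*R2:  [  0   0  -1   4  15 ]
R4 <- R4 - (3)*R2:  [   0    0    4  -18  -68 ]
R4 <- R4 - (-4)*R3:  [  0   0   0  -2  -8 ]
Row echelon form:
[ -3  -5  -3   0  |  16 ]
[  0   4   2   3  |   6 ]
[  0   0  -1   4  |  15 ]
[  0   0   0  -2  |  -8 ]
Back-substitution:
x_4 = (-8) / -2 = 4
x_3 = (15 - (4)*(4)) / -1 = 1
x_2 = (6 - (2)*(1) - (3)*(4)) / 4 = -2
x_1 = (16 - (-5)*(-2) - (-3)*(1)) / -3 = -3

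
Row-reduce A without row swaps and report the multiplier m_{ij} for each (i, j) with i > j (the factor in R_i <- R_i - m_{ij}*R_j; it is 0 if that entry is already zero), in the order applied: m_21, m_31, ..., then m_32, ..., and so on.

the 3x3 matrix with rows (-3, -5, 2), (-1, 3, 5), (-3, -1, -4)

multipliers: 1/3, 1, 6/7

Forward elimination:
R2 <- R2 - (1/3)*R1:  [    0  14/3  13/3 ]
R3 <- R3 - (1)*R1:  [  0   4  -6 ]
R3 <- R3 - (6/7)*R2:  [     0      0  -68/7 ]
Multipliers (in order of application): m_{21} = 1/3, m_{31} = 1, m_{32} = 6/7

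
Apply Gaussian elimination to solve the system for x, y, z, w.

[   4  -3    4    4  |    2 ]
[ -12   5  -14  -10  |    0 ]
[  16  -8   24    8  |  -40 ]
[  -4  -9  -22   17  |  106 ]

(5, 2, -5, 2)

Forward elimination on [A|b]:
R2 <- R2 - (-3)*R1:  [  0  -4  -2   2   6 ]
R3 <- R3 - (4)*R1:  [   0    4    8   -8  -48 ]
R4 <- R4 - (-1)*R1:  [   0  -12  -18   21  108 ]
R3 <- R3 - (-1)*R2:  [   0    0    6   -6  -42 ]
R4 <- R4 - (3)*R2:  [   0    0  -12   15   90 ]
R4 <- R4 - (-2)*R3:  [ 0  0  0  3  6 ]
Row echelon form:
[ 4  -3   4   4  |    2 ]
[ 0  -4  -2   2  |    6 ]
[ 0   0   6  -6  |  -42 ]
[ 0   0   0   3  |    6 ]
Back-substitution:
w = (6) / 3 = 2
z = (-42 - (-6)*(2)) / 6 = -5
y = (6 - (-2)*(-5) - (2)*(2)) / -4 = 2
x = (2 - (-3)*(2) - (4)*(-5) - (4)*(2)) / 4 = 5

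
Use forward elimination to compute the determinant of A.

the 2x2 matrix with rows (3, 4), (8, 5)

Forward elimination:
R2 <- R2 - (8/3)*R1:  [     0  -17/3 ]
Upper-triangular form:
[ 3      4 ]
[ 0  -17/3 ]
det(A) = (-1)^0 * (3) * (-17/3) = -17  (0 row swaps -> sign +1)

det(A) = -17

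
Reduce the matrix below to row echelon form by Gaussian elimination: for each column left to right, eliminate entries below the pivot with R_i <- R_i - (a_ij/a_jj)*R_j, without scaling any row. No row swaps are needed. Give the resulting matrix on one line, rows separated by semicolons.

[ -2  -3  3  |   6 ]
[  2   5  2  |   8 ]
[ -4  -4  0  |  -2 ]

REF = [-2 -3 3 6; 0 2 5 14; 0 0 -11 -28]

Forward elimination:
R2 <- R2 - (-1)*R1:  [  0   2   5  14 ]
R3 <- R3 - (2)*R1:  [   0    2   -6  -14 ]
R3 <- R3 - (1)*R2:  [   0    0  -11  -28 ]
Row echelon form:
[ -2  -3    3  |    6 ]
[  0   2    5  |   14 ]
[  0   0  -11  |  -28 ]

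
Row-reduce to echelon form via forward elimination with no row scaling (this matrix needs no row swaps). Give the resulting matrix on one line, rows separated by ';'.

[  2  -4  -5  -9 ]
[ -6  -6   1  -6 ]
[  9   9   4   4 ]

Forward elimination:
R2 <- R2 - (-3)*R1:  [   0  -18  -14  -33 ]
R3 <- R3 - (9/2)*R1:  [    0    27  53/2  89/2 ]
R3 <- R3 - (-3/2)*R2:  [    0     0  11/2    -5 ]
Row echelon form:
[ 2   -4    -5   -9 ]
[ 0  -18   -14  -33 ]
[ 0    0  11/2   -5 ]

REF = [2 -4 -5 -9; 0 -18 -14 -33; 0 0 11/2 -5]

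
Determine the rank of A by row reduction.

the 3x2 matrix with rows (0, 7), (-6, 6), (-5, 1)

rank(A) = 2

Row reduction:
R1 <-> R2   (pivot in column 1 was zero)
[ -6  6 ]
[  0  7 ]
[ -5  1 ]
R3 <- R3 - (5/6)*R1:  [  0  -4 ]
R3 <- R3 - (-4/7)*R2:  [ 0  0 ]
Row echelon form:
[ -6  6 ]
[  0  7 ]
[  0  0 ]
Nonzero rows / pivot columns: 2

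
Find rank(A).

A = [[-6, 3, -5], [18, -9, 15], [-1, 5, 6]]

rank(A) = 2

Row reduction:
R2 <- R2 - (-3)*R1:  [ 0  0  0 ]
R3 <- R3 - (1/6)*R1:  [    0   9/2  41/6 ]
R2 <-> R3   (pivot in column 2 was zero)
[ -6    3    -5 ]
[  0  9/2  41/6 ]
[  0    0     0 ]
Row echelon form:
[ -6    3    -5 ]
[  0  9/2  41/6 ]
[  0    0     0 ]
Nonzero rows / pivot columns: 2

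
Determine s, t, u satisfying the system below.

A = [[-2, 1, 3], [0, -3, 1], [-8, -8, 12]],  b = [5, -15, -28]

(-5, 4, -3)

Forward elimination on [A|b]:
R3 <- R3 - (4)*R1:  [   0  -12    0  -48 ]
R3 <- R3 - (4)*R2:  [  0   0  -4  12 ]
Row echelon form:
[ -2   1   3  |    5 ]
[  0  -3   1  |  -15 ]
[  0   0  -4  |   12 ]
Back-substitution:
u = (12) / -4 = -3
t = (-15 - (1)*(-3)) / -3 = 4
s = (5 - (1)*(4) - (3)*(-3)) / -2 = -5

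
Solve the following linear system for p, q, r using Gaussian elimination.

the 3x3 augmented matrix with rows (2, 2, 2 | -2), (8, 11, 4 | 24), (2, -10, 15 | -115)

(0, 4, -5)

Forward elimination on [A|b]:
R2 <- R2 - (4)*R1:  [  0   3  -4  32 ]
R3 <- R3 - (1)*R1:  [    0   -12    13  -113 ]
R3 <- R3 - (-4)*R2:  [  0   0  -3  15 ]
Row echelon form:
[ 2  2   2  |  -2 ]
[ 0  3  -4  |  32 ]
[ 0  0  -3  |  15 ]
Back-substitution:
r = (15) / -3 = -5
q = (32 - (-4)*(-5)) / 3 = 4
p = (-2 - (2)*(4) - (2)*(-5)) / 2 = 0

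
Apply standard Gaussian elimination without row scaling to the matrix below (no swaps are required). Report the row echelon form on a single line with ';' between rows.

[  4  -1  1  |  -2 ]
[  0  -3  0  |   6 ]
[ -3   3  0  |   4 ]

REF = [4 -1 1 -2; 0 -3 0 6; 0 0 3/4 7]

Forward elimination:
R3 <- R3 - (-3/4)*R1:  [   0  9/4  3/4  5/2 ]
R3 <- R3 - (-3/4)*R2:  [   0    0  3/4    7 ]
Row echelon form:
[ 4  -1    1  |  -2 ]
[ 0  -3    0  |   6 ]
[ 0   0  3/4  |   7 ]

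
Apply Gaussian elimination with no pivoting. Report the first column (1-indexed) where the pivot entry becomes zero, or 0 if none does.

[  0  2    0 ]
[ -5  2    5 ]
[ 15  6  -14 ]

first zero-pivot column = 1

Naive forward elimination:
Pivot entry (1,1) is zero but row 2 has -5 in column 1 -> naive elimination stops; a row interchange (e.g. R1 <-> R2) would be required here.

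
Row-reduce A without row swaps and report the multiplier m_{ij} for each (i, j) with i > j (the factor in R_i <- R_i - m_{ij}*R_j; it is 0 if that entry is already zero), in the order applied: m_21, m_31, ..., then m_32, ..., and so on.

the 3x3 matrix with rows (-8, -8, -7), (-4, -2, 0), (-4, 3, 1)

multipliers: 1/2, 1/2, 7/2

Forward elimination:
R2 <- R2 - (1/2)*R1:  [   0    2  7/2 ]
R3 <- R3 - (1/2)*R1:  [   0    7  9/2 ]
R3 <- R3 - (7/2)*R2:  [     0      0  -31/4 ]
Multipliers (in order of application): m_{21} = 1/2, m_{31} = 1/2, m_{32} = 7/2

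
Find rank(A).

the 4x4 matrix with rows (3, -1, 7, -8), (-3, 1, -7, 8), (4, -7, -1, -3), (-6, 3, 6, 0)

Row reduction:
R2 <- R2 - (-1)*R1:  [ 0  0  0  0 ]
R3 <- R3 - (4/3)*R1:  [     0  -17/3  -31/3   23/3 ]
R4 <- R4 - (-2)*R1:  [   0    1   20  -16 ]
R2 <-> R3   (pivot in column 2 was zero)
[ 3     -1      7    -8 ]
[ 0  -17/3  -31/3  23/3 ]
[ 0      0      0     0 ]
[ 0      1     20   -16 ]
R4 <- R4 - (-3/17)*R2:  [       0        0   309/17  -249/17 ]
R3 <-> R4   (pivot in column 3 was zero)
[ 3     -1       7       -8 ]
[ 0  -17/3   -31/3     23/3 ]
[ 0      0  309/17  -249/17 ]
[ 0      0       0        0 ]
Row echelon form:
[ 3     -1       7       -8 ]
[ 0  -17/3   -31/3     23/3 ]
[ 0      0  309/17  -249/17 ]
[ 0      0       0        0 ]
Nonzero rows / pivot columns: 3

rank(A) = 3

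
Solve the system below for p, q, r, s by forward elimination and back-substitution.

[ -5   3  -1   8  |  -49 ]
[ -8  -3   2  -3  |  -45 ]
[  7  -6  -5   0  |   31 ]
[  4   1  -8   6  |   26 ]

Forward elimination on [A|b]:
R2 <- R2 - (8/5)*R1:  [     0  -39/5   18/5  -79/5  167/5 ]
R3 <- R3 - (-7/5)*R1:  [      0    -9/5   -32/5    56/5  -188/5 ]
R4 <- R4 - (-4/5)*R1:  [     0   17/5  -44/5   62/5  -66/5 ]
R3 <- R3 - (3/13)*R2:  [       0        0   -94/13   193/13  -589/13 ]
R4 <- R4 - (-17/39)*R2:  [      0       0  -94/13  215/39   53/39 ]
R4 <- R4 - (1)*R3:  [     0      0      0  -28/3  140/3 ]
Row echelon form:
[ -5      3      -1       8  |      -49 ]
[  0  -39/5    18/5   -79/5  |    167/5 ]
[  0      0  -94/13  193/13  |  -589/13 ]
[  0      0       0   -28/3  |    140/3 ]
Back-substitution:
s = (140/3) / (-28/3) = -5
r = (-589/13 - (193/13)*(-5)) / (-94/13) = -4
q = (167/5 - (18/5)*(-4) - (-79/5)*(-5)) / (-39/5) = 4
p = (-49 - (3)*(4) - (-1)*(-4) - (8)*(-5)) / -5 = 5

(5, 4, -4, -5)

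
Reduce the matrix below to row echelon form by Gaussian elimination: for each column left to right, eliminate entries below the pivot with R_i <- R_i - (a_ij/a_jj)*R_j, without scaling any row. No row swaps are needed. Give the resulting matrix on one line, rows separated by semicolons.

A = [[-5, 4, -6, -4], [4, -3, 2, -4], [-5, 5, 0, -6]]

REF = [-5 4 -6 -4; 0 1/5 -14/5 -36/5; 0 0 20 34]

Forward elimination:
R2 <- R2 - (-4/5)*R1:  [     0    1/5  -14/5  -36/5 ]
R3 <- R3 - (1)*R1:  [  0   1   6  -2 ]
R3 <- R3 - (5)*R2:  [  0   0  20  34 ]
Row echelon form:
[ -5    4     -6     -4 ]
[  0  1/5  -14/5  -36/5 ]
[  0    0     20     34 ]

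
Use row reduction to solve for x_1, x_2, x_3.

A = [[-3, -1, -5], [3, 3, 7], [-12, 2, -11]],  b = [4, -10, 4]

(-3, -5, 2)

Forward elimination on [A|b]:
R2 <- R2 - (-1)*R1:  [  0   2   2  -6 ]
R3 <- R3 - (4)*R1:  [   0    6    9  -12 ]
R3 <- R3 - (3)*R2:  [ 0  0  3  6 ]
Row echelon form:
[ -3  -1  -5  |   4 ]
[  0   2   2  |  -6 ]
[  0   0   3  |   6 ]
Back-substitution:
x_3 = (6) / 3 = 2
x_2 = (-6 - (2)*(2)) / 2 = -5
x_1 = (4 - (-1)*(-5) - (-5)*(2)) / -3 = -3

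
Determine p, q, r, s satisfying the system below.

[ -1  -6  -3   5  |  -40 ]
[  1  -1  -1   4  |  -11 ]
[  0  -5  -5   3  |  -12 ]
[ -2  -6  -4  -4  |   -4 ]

(5, 5, -5, -4)

Forward elimination on [A|b]:
R2 <- R2 - (-1)*R1:  [   0   -7   -4    9  -51 ]
R4 <- R4 - (2)*R1:  [   0    6    2  -14   76 ]
R3 <- R3 - (5/7)*R2:  [     0      0  -15/7  -24/7  171/7 ]
R4 <- R4 - (-6/7)*R2:  [     0      0  -10/7  -44/7  226/7 ]
R4 <- R4 - (2/3)*R3:  [  0   0   0  -4  16 ]
Row echelon form:
[ -1  -6     -3      5  |    -40 ]
[  0  -7     -4      9  |    -51 ]
[  0   0  -15/7  -24/7  |  171/7 ]
[  0   0      0     -4  |     16 ]
Back-substitution:
s = (16) / -4 = -4
r = (171/7 - (-24/7)*(-4)) / (-15/7) = -5
q = (-51 - (-4)*(-5) - (9)*(-4)) / -7 = 5
p = (-40 - (-6)*(5) - (-3)*(-5) - (5)*(-4)) / -1 = 5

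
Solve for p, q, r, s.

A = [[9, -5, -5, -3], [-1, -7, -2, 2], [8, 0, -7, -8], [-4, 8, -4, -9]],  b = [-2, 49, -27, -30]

(-4, -5, -3, 2)

Forward elimination on [A|b]:
R2 <- R2 - (-1/9)*R1:  [     0  -68/9  -23/9    5/3  439/9 ]
R3 <- R3 - (8/9)*R1:  [      0    40/9   -23/9   -16/3  -227/9 ]
R4 <- R4 - (-4/9)*R1:  [      0    52/9   -56/9   -31/3  -278/9 ]
R3 <- R3 - (-10/17)*R2:  [      0       0  -69/17  -74/17   59/17 ]
R4 <- R4 - (-13/17)*R2:  [       0        0  -139/17  -154/17   109/17 ]
R4 <- R4 - (139/69)*R3:  [      0       0       0  -20/69  -40/69 ]
Row echelon form:
[ 9     -5      -5      -3  |      -2 ]
[ 0  -68/9   -23/9     5/3  |   439/9 ]
[ 0      0  -69/17  -74/17  |   59/17 ]
[ 0      0       0  -20/69  |  -40/69 ]
Back-substitution:
s = (-40/69) / (-20/69) = 2
r = (59/17 - (-74/17)*(2)) / (-69/17) = -3
q = (439/9 - (-23/9)*(-3) - (5/3)*(2)) / (-68/9) = -5
p = (-2 - (-5)*(-5) - (-5)*(-3) - (-3)*(2)) / 9 = -4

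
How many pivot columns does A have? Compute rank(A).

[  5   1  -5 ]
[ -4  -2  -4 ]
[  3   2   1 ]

rank(A) = 3

Row reduction:
R2 <- R2 - (-4/5)*R1:  [    0  -6/5    -8 ]
R3 <- R3 - (3/5)*R1:  [   0  7/5    4 ]
R3 <- R3 - (-7/6)*R2:  [     0      0  -16/3 ]
Row echelon form:
[ 5     1     -5 ]
[ 0  -6/5     -8 ]
[ 0     0  -16/3 ]
Nonzero rows / pivot columns: 3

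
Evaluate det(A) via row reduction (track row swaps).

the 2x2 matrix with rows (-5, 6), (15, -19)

Forward elimination:
R2 <- R2 - (-3)*R1:  [  0  -1 ]
Upper-triangular form:
[ -5   6 ]
[  0  -1 ]
det(A) = (-1)^0 * (-5) * (-1) = 5  (0 row swaps -> sign +1)

det(A) = 5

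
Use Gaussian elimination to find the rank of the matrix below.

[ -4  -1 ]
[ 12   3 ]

Row reduction:
R2 <- R2 - (-3)*R1:  [ 0  0 ]
Row echelon form:
[ -4  -1 ]
[  0   0 ]
Nonzero rows / pivot columns: 1

rank(A) = 1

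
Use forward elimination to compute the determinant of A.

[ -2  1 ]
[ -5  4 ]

Forward elimination:
R2 <- R2 - (5/2)*R1:  [   0  3/2 ]
Upper-triangular form:
[ -2    1 ]
[  0  3/2 ]
det(A) = (-1)^0 * (-2) * (3/2) = -3  (0 row swaps -> sign +1)

det(A) = -3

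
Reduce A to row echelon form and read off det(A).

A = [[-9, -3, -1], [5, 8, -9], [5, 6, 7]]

det(A) = -740

Forward elimination:
R2 <- R2 - (-5/9)*R1:  [     0   19/3  -86/9 ]
R3 <- R3 - (-5/9)*R1:  [    0  13/3  58/9 ]
R3 <- R3 - (13/19)*R2:  [      0       0  740/57 ]
Upper-triangular form:
[ -9    -3      -1 ]
[  0  19/3   -86/9 ]
[  0     0  740/57 ]
det(A) = (-1)^0 * (-9) * (19/3) * (740/57) = -740  (0 row swaps -> sign +1)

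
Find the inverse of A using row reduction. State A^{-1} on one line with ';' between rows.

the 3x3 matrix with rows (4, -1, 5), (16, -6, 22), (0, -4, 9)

Gauss-Jordan on [A | I]:
R1 <- (1/4)*R1:  [    1  -1/4   5/4  |   1/4     0     0 ]
R2 <- R2 - (16)*R1:  [  0  -2   2  |  -4   1   0 ]
R2 <- (1/-2)*R2:  [    0     1    -1  |     2  -1/2     0 ]
R1 <- R1 - (-1/4)*R2:  [    1     0     1  |   3/4  -1/8     0 ]
R3 <- R3 - (-4)*R2:  [  0   0   5  |   8  -2   1 ]
R3 <- (1/5)*R3:  [    0     0     1  |   8/5  -2/5   1/5 ]
R1 <- R1 - (1)*R3:  [      1       0       0  |  -17/20   11/40    -1/5 ]
R2 <- R2 - (-1)*R3:  [     0      1      0  |   18/5  -9/10    1/5 ]
Right block of [I | A^{-1}] is the inverse:
[ -17/20  11/40  -1/5 ]
[   18/5  -9/10   1/5 ]
[    8/5   -2/5   1/5 ]

inverse = [-17/20 11/40 -1/5; 18/5 -9/10 1/5; 8/5 -2/5 1/5]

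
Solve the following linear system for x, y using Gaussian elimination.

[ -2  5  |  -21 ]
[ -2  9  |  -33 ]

Forward elimination on [A|b]:
R2 <- R2 - (1)*R1:  [   0    4  -12 ]
Row echelon form:
[ -2  5  |  -21 ]
[  0  4  |  -12 ]
Back-substitution:
y = (-12) / 4 = -3
x = (-21 - (5)*(-3)) / -2 = 3

(3, -3)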